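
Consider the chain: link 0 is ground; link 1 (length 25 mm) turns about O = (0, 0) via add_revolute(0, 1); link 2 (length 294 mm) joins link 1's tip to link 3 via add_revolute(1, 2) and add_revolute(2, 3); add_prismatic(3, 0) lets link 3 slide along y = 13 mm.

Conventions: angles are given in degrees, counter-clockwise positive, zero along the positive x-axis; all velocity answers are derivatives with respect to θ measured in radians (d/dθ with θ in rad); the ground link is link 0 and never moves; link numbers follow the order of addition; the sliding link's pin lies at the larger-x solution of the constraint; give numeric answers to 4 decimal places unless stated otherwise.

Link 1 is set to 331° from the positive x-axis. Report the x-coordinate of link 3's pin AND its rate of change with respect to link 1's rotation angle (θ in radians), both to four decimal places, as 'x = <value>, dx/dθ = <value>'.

geometry: r = 25 mm, L = 294 mm, e = 13 mm
crank pin P = (r cos θ, r sin θ) = (21.865493, -12.120241)
h = r sin θ − e = -12.120241 − 13 = -25.120241
x = r cos θ + √(L² − h²) = 21.865493 + 292.924860 = 314.790353
dx/dθ = −r sin θ − h·r cos θ/√(L² − h²) (θ in radians; h = -25.120241) = 13.995351

x = 314.7904, dx/dθ = 13.9954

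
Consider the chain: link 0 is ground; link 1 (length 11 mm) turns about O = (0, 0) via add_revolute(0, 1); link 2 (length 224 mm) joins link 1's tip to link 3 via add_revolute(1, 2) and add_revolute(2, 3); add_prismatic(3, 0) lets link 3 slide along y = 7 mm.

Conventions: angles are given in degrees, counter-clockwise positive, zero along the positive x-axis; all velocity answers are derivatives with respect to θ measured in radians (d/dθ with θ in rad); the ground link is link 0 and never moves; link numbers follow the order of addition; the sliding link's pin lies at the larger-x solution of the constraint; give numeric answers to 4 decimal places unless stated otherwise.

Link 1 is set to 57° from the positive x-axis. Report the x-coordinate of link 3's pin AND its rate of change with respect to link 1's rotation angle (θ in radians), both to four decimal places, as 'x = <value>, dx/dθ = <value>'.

geometry: r = 11 mm, L = 224 mm, e = 7 mm
crank pin P = (r cos θ, r sin θ) = (5.991029, 9.225376)
h = r sin θ − e = 9.225376 − 7 = 2.225376
x = r cos θ + √(L² − h²) = 5.991029 + 223.988945 = 229.979975
dx/dθ = −r sin θ − h·r cos θ/√(L² − h²) (θ in radians; h = 2.225376) = -9.284898

x = 229.9800, dx/dθ = -9.2849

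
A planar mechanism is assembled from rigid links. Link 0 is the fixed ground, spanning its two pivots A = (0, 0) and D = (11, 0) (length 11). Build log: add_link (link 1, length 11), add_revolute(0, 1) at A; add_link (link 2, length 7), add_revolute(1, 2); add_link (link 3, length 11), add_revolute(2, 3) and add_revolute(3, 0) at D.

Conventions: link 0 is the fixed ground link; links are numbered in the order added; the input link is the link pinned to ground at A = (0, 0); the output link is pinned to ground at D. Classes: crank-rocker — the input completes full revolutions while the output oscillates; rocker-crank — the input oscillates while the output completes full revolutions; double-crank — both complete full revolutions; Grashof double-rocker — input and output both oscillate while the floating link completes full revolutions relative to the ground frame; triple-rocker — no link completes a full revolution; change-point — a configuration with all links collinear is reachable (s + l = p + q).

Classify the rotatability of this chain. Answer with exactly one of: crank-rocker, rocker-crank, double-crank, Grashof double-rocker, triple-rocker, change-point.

lengths: ground=11, input=11, coupler=7, output=11
sorted: s=7 (shortest), l=11 (longest), p+q=22
s + l = 18 vs p + q = 22
s + l < p + q (Grashof) with shortest = coupler link → Grashof double-rocker

Grashof double-rocker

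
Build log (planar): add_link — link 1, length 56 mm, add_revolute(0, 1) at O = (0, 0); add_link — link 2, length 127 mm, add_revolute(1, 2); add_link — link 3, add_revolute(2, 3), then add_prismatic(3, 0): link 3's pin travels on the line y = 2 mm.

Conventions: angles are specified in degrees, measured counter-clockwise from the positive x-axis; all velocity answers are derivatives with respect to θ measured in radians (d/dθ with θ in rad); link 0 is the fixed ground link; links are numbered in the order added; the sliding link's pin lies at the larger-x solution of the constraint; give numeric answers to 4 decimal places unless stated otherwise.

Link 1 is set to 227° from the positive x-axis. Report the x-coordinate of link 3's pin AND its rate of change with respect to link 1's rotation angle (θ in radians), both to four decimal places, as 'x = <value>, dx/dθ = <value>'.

geometry: r = 56 mm, L = 127 mm, e = 2 mm
crank pin P = (r cos θ, r sin θ) = (-38.191908, -40.955807)
h = r sin θ − e = -40.955807 − 2 = -42.955807
x = r cos θ + √(L² − h²) = -38.191908 + 119.514847 = 81.322939
dx/dθ = −r sin θ − h·r cos θ/√(L² − h²) (θ in radians; h = -42.955807) = 27.228942

x = 81.3229, dx/dθ = 27.2289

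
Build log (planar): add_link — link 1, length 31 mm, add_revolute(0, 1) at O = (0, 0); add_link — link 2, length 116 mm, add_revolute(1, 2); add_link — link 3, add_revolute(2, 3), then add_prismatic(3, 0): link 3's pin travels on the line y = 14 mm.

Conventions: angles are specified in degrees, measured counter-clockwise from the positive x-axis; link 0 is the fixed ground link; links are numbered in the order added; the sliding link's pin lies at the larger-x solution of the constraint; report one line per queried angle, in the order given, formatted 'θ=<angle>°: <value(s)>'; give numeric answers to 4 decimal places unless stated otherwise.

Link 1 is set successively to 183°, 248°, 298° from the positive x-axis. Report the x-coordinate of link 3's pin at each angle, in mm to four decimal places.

geometry: r = 31 mm, L = 116 mm, e = 14 mm
θ=183°: crank pin P = (r cos θ, r sin θ) = (-30.957516, -1.622415)
θ=183°: h = r sin θ − e = -1.622415 − 14 = -15.622415
θ=183°: x = r cos θ + √(L² − h²) = -30.957516 + 114.943204 = 83.985688
θ=248°: crank pin P = (r cos θ, r sin θ) = (-11.612804, -28.742699)
θ=248°: h = r sin θ − e = -28.742699 − 14 = -42.742699
θ=248°: x = r cos θ + √(L² − h²) = -11.612804 + 107.838127 = 96.225323
θ=298°: crank pin P = (r cos θ, r sin θ) = (14.553618, -27.371375)
θ=298°: h = r sin θ − e = -27.371375 − 14 = -41.371375
θ=298°: x = r cos θ + √(L² − h²) = 14.553618 + 108.371626 = 122.925244

θ=183°: 83.9857
θ=248°: 96.2253
θ=298°: 122.9252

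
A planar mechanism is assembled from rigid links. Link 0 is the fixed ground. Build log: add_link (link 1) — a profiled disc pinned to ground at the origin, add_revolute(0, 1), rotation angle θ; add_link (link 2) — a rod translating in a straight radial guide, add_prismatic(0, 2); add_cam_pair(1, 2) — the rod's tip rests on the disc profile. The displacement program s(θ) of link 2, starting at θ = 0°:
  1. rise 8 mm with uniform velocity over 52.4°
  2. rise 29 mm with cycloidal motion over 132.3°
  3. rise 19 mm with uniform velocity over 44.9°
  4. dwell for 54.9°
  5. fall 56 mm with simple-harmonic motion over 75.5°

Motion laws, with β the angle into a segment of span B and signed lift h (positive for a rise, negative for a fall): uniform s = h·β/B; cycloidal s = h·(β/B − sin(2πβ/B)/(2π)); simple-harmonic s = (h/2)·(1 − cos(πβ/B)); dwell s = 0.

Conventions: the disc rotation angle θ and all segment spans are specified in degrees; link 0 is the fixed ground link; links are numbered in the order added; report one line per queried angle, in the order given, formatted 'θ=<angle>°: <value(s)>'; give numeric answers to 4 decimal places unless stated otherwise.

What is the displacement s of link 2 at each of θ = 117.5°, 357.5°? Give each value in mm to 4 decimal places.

seg 1 [0°–52.4°] uniform, h=8: full span → s += 8 → s = 8.0000
seg 2 [52.4°–184.7°] cycloidal, h=29: θ=117.5° here. β=65.1, B=132.3. 29·(0.4921 − sin(2π·0.4921)/(2π)) = 14.0398 → s = 22.0398
seg 2 [52.4°–184.7°] cycloidal, h=29: full span → s += 29 → s = 37.0000
seg 3 [184.7°–229.6°] uniform, h=19: full span → s += 19 → s = 56.0000
seg 4 [229.6°–284.5°] dwell: s stays 56.0000
seg 5 [284.5°–360°] simple-harmonic, h=-56: θ=357.5° here. β=73, B=75.5. -56/2·(1 − cos(π·0.9669)) = -55.8486 → s = 0.1514

θ=117.5°: 22.0398
θ=357.5°: 0.1514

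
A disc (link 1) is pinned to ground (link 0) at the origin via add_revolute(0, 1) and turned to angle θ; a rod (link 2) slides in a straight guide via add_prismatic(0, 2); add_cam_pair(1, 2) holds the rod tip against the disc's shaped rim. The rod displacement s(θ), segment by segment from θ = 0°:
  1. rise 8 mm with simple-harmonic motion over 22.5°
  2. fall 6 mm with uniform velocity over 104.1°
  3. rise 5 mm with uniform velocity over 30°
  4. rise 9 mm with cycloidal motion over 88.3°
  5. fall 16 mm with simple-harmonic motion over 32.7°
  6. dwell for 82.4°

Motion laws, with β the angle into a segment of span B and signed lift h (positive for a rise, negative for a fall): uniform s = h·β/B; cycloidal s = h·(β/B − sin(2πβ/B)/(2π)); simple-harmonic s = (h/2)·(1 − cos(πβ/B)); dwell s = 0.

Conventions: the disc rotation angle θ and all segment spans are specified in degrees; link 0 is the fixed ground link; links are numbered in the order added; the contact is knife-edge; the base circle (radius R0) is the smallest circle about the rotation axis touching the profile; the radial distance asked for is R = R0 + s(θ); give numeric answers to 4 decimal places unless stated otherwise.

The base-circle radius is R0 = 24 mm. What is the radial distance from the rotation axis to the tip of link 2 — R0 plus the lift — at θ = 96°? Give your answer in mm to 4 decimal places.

segment 1 (0° to 22.5°, simple-harmonic, h = 8) is passed completely: s = 0.0000 + (8) = 8.0000
θ = 96° falls in segment 2 (22.5° to 126.6°, uniform, h = -6): β = 96 − 22.5 = 73.5°, B = 104.1°; Δs = -6·73.5/104.1 = -4.2363; s = 8.0000 − 4.2363 = 3.7637
R = R0 + s = 24 + 3.7637 = 27.7637

27.7637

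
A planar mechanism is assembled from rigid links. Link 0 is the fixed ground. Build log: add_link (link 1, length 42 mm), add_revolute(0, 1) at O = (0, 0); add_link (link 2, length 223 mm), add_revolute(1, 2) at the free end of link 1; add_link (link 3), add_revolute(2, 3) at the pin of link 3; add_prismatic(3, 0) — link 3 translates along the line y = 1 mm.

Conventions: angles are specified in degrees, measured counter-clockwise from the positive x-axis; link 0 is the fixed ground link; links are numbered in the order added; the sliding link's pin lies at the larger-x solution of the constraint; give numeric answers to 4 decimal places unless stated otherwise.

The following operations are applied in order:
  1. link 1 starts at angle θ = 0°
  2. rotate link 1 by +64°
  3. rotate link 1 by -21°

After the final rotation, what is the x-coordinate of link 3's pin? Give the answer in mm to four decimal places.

geometry: r = 42 mm, L = 223 mm, e = 1 mm; θ starts at 0°
rotate link 1 by +64°: θ ← 0° +64° = 64°
rotate link 1 by -21°: θ ← 64° -21° = 43°
crank pin P = (r cos θ, r sin θ) = (30.716855, 28.643931)
h = r sin θ − e = 28.643931 − 1 = 27.643931
x = r cos θ + √(L² − h²) = 30.716855 + 221.279943 = 251.996798

251.9968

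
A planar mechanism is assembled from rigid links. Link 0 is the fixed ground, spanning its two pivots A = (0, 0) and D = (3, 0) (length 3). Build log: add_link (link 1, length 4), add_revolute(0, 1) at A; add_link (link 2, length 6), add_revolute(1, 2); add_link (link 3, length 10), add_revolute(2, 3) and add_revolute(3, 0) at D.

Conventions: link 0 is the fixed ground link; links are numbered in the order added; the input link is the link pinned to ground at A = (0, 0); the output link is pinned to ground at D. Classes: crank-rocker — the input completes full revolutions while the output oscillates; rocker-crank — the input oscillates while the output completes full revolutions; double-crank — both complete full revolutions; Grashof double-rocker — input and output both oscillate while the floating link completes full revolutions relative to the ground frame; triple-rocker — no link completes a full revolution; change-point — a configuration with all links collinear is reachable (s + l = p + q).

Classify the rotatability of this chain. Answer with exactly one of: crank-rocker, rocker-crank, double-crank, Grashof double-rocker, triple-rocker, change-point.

lengths: ground=3, input=4, coupler=6, output=10
sorted: s=3 (shortest), l=10 (longest), p+q=10
s + l = 13 vs p + q = 10
s + l > p + q → non-Grashof → no link fully rotates → triple-rocker

triple-rocker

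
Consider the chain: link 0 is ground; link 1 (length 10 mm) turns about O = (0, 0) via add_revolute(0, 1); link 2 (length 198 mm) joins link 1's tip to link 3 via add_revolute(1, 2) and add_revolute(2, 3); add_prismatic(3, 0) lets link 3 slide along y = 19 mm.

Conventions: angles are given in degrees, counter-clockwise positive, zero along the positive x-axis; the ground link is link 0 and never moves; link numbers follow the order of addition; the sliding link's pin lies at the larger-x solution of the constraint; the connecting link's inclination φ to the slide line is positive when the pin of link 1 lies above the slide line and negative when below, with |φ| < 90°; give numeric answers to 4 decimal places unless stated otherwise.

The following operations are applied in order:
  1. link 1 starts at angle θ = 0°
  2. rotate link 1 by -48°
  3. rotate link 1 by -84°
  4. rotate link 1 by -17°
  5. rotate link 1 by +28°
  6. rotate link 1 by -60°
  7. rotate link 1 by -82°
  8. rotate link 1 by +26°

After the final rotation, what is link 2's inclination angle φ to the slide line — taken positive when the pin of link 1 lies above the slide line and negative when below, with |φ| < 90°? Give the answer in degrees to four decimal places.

geometry: r = 10 mm, L = 198 mm, e = 19 mm; θ starts at 0°
rotate link 1 by -48°: θ ← 0° -48° = -48°
rotate link 1 by -84°: θ ← -48° -84° = -132°
rotate link 1 by -17°: θ ← -132° -17° = -149°
rotate link 1 by +28°: θ ← -149° +28° = -121°
rotate link 1 by -60°: θ ← -121° -60° = -181°
rotate link 1 by -82°: θ ← -181° -82° = -263°
rotate link 1 by +26°: θ ← -263° +26° = -237°
h = r sin θ − e = 8.386706 − 19 = -10.613294
sin φ = h / L = -10.613294 / 198 = -0.05360250
φ = arcsin(-0.05360250) = -3.072669°

-3.0727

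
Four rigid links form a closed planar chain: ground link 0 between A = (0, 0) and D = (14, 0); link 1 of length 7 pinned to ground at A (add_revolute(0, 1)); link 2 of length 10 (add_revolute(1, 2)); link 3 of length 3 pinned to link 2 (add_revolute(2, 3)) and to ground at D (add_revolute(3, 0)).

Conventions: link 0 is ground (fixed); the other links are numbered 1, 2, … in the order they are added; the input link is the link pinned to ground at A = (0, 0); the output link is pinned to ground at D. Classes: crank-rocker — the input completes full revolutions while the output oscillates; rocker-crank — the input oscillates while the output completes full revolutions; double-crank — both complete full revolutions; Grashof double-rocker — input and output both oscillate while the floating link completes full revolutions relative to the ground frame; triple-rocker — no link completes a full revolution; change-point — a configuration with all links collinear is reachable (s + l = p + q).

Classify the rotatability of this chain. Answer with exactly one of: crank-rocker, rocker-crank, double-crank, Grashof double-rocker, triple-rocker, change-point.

lengths: ground=14, input=7, coupler=10, output=3
sorted: s=3 (shortest), l=14 (longest), p+q=17
s + l = 17 vs p + q = 17
s + l = p + q → change-point (collinear configuration reachable)

change-point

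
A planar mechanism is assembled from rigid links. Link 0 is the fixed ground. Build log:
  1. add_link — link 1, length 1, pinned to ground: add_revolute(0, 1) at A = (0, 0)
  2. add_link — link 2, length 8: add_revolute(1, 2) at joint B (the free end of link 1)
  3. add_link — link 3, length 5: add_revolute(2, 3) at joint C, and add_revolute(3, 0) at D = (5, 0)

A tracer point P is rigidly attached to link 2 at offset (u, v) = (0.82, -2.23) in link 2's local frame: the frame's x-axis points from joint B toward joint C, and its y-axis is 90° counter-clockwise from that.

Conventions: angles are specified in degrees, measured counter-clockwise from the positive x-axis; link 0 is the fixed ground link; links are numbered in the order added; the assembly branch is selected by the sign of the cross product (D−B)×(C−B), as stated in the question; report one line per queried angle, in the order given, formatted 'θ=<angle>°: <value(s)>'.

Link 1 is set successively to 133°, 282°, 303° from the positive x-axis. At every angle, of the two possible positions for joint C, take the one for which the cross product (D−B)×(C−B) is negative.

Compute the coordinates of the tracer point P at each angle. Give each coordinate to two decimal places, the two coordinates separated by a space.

A=(0,0), D=(5.00,0)
θ=133°: B = A + 1.00·(cos133°, sin133°) = (-0.6820, 0.7314)
θ=133°: |BD| = 5.7289
θ=133°: circle(B,8.00) ∩ circle(D,5.00): a=6.2682, h=4.9708
θ=133°:   candidates: C₊=(6.1695,4.8613) cross=28.477; C₋=(4.9004,-4.9990) cross=-28.477
θ=133°:   branch - wants cross < 0 → take C=(4.9004,-4.9990) (cross=-28.477)
θ=133°: ex = (C−B)/|BC| = (0.6978,-0.7163); ey = (0.7163,0.6978)
θ=133°: P = B + 0.82·ex + -2.23·ey = (-1.7071,-1.4121)
θ=282°: B = A + 1.00·(cos282°, sin282°) = (0.2079, -0.9781)
θ=282°: |BD| = 4.8909
θ=282°: circle(B,8.00) ∩ circle(D,5.00): a=6.4324, h=4.7564
θ=282°:   candidates: C₊=(5.5592,4.9686) cross=23.263; C₋=(7.4617,-4.3520) cross=-23.263
θ=282°:   branch - wants cross < 0 → take C=(7.4617,-4.3520) (cross=-23.263)
θ=282°: ex = (C−B)/|BC| = (0.9067,-0.4217); ey = (0.4217,0.9067)
θ=282°: P = B + 0.82·ex + -2.23·ey = (0.0109,-3.3460)
θ=303°: B = A + 1.00·(cos303°, sin303°) = (0.5446, -0.8387)
θ=303°: |BD| = 4.5336
θ=303°: circle(B,8.00) ∩ circle(D,5.00): a=6.5680, h=4.5674
θ=303°:   candidates: C₊=(6.1544,4.8649) cross=20.707; C₋=(7.8442,-4.1122) cross=-20.707
θ=303°:   branch - wants cross < 0 → take C=(7.8442,-4.1122) (cross=-20.707)
θ=303°: ex = (C−B)/|BC| = (0.9124,-0.4092); ey = (0.4092,0.9124)
θ=303°: P = B + 0.82·ex + -2.23·ey = (0.3803,-3.2090)

θ=133°: -1.71 -1.41
θ=282°: 0.01 -3.35
θ=303°: 0.38 -3.21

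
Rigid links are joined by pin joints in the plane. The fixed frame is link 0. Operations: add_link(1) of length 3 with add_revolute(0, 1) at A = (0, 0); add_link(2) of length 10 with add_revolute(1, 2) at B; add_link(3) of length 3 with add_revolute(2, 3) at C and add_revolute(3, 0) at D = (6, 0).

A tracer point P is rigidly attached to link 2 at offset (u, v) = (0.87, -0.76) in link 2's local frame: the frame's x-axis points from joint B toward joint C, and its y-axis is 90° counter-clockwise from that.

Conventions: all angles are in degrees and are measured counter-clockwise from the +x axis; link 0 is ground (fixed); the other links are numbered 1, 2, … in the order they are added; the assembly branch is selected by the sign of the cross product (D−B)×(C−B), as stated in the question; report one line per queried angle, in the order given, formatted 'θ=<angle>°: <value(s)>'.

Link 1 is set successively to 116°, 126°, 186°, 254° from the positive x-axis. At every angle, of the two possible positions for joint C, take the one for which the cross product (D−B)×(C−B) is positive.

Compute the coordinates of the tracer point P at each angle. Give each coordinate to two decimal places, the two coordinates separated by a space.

A=(0,0), D=(6.00,0)
θ=116°: B = A + 3.00·(cos116°, sin116°) = (-1.3151, 2.6964)
θ=116°: |BD| = 7.7962
θ=116°: circle(B,10.00) ∩ circle(D,3.00): a=9.7343, h=2.2900
θ=116°:   candidates: C₊=(8.6104,1.4784) cross=17.853; C₋=(7.0264,-2.8189) cross=-17.853
θ=116°:   branch + wants cross > 0 → take C=(8.6104,1.4784) (cross=17.853)
θ=116°: ex = (C−B)/|BC| = (0.9926,-0.1218); ey = (0.1218,0.9926)
θ=116°: P = B + 0.87·ex + -0.76·ey = (-0.5442,1.8361)
θ=126°: B = A + 3.00·(cos126°, sin126°) = (-1.7634, 2.4271)
θ=126°: |BD| = 8.1339
θ=126°: circle(B,10.00) ∩ circle(D,3.00): a=9.6608, h=2.5823
θ=126°:   candidates: C₊=(8.2279,2.0091) cross=21.005; C₋=(6.6868,-2.9203) cross=-21.005
θ=126°:   branch + wants cross > 0 → take C=(8.2279,2.0091) (cross=21.005)
θ=126°: ex = (C−B)/|BC| = (0.9991,-0.0418); ey = (0.0418,0.9991)
θ=126°: P = B + 0.87·ex + -0.76·ey = (-0.9259,1.6314)
θ=186°: B = A + 3.00·(cos186°, sin186°) = (-2.9836, -0.3136)
θ=186°: |BD| = 8.9890
θ=186°: circle(B,10.00) ∩ circle(D,3.00): a=9.5562, h=2.9459
θ=186°:   candidates: C₊=(6.4641,2.9639) cross=26.481; C₋=(6.6696,-2.9243) cross=-26.481
θ=186°:   branch + wants cross > 0 → take C=(6.4641,2.9639) (cross=26.481)
θ=186°: ex = (C−B)/|BC| = (0.9448,0.3277); ey = (-0.3277,0.9448)
θ=186°: P = B + 0.87·ex + -0.76·ey = (-1.9125,-0.7465)
θ=254°: B = A + 3.00·(cos254°, sin254°) = (-0.8269, -2.8838)
θ=254°: |BD| = 7.4110
θ=254°: circle(B,10.00) ∩ circle(D,3.00): a=9.8450, h=1.7537
θ=254°:   candidates: C₊=(7.5598,2.5626) cross=12.997; C₋=(8.9246,-0.6684) cross=-12.997
θ=254°:   branch + wants cross > 0 → take C=(7.5598,2.5626) (cross=12.997)
θ=254°: ex = (C−B)/|BC| = (0.8387,0.5446); ey = (-0.5446,0.8387)
θ=254°: P = B + 0.87·ex + -0.76·ey = (0.3167,-3.0473)

θ=116°: -0.54 1.84
θ=126°: -0.93 1.63
θ=186°: -1.91 -0.75
θ=254°: 0.32 -3.05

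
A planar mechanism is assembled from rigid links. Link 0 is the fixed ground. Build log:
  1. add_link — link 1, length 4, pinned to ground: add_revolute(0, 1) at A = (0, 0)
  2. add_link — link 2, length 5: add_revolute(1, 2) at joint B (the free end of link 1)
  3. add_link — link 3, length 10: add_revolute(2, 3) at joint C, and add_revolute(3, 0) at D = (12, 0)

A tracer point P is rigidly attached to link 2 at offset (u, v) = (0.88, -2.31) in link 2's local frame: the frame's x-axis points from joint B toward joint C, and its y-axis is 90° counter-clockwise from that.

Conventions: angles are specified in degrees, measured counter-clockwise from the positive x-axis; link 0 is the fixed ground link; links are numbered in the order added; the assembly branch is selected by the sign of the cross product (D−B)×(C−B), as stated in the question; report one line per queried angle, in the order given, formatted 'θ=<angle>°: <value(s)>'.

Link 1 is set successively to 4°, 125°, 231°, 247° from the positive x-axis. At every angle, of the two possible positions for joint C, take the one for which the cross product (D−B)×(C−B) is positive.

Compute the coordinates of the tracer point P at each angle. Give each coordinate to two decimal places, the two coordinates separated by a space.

A=(0,0), D=(12.00,0)
θ=4°: B = A + 4.00·(cos4°, sin4°) = (3.9903, 0.2790)
θ=4°: |BD| = 8.0146
θ=4°: circle(B,5.00) ∩ circle(D,10.00): a=-0.6717, h=4.9547
θ=4°:   candidates: C₊=(3.4915,5.2541) cross=39.710; C₋=(3.1465,-4.6493) cross=-39.710
θ=4°:   branch + wants cross > 0 → take C=(3.4915,5.2541) (cross=39.710)
θ=4°: ex = (C−B)/|BC| = (-0.0998,0.9950); ey = (-0.9950,-0.0998)
θ=4°: P = B + 0.88·ex + -2.31·ey = (6.2010,1.3851)
θ=125°: B = A + 4.00·(cos125°, sin125°) = (-2.2943, 3.2766)
θ=125°: |BD| = 14.6650
θ=125°: circle(B,5.00) ∩ circle(D,10.00): a=4.7754, h=1.4817
θ=125°:   candidates: C₊=(2.6914,3.6539) cross=21.729; C₋=(2.0293,0.7654) cross=-21.729
θ=125°:   branch + wants cross > 0 → take C=(2.6914,3.6539) (cross=21.729)
θ=125°: ex = (C−B)/|BC| = (0.9971,0.0755); ey = (-0.0755,0.9971)
θ=125°: P = B + 0.88·ex + -2.31·ey = (-1.2425,1.0396)
θ=231°: B = A + 4.00·(cos231°, sin231°) = (-2.5173, -3.1086)
θ=231°: |BD| = 14.8464
θ=231°: circle(B,5.00) ∩ circle(D,10.00): a=4.8973, h=1.0081
θ=231°:   candidates: C₊=(2.0604,-1.0974) cross=14.967; C₋=(2.4826,-3.0689) cross=-14.967
θ=231°:   branch + wants cross > 0 → take C=(2.0604,-1.0974) (cross=14.967)
θ=231°: ex = (C−B)/|BC| = (0.9155,0.4022); ey = (-0.4022,0.9155)
θ=231°: P = B + 0.88·ex + -2.31·ey = (-0.7824,-4.8695)
θ=247°: B = A + 4.00·(cos247°, sin247°) = (-1.5629, -3.6820)
θ=247°: |BD| = 14.0538
θ=247°: circle(B,5.00) ∩ circle(D,10.00): a=4.3586, h=2.4500
θ=247°:   candidates: C₊=(2.0015,-0.1757) cross=34.432; C₋=(3.2853,-4.9045) cross=-34.432
θ=247°:   branch + wants cross > 0 → take C=(2.0015,-0.1757) (cross=34.432)
θ=247°: ex = (C−B)/|BC| = (0.7129,0.7013); ey = (-0.7013,0.7129)
θ=247°: P = B + 0.88·ex + -2.31·ey = (0.6844,-4.7117)

θ=4°: 6.20 1.39
θ=125°: -1.24 1.04
θ=231°: -0.78 -4.87
θ=247°: 0.68 -4.71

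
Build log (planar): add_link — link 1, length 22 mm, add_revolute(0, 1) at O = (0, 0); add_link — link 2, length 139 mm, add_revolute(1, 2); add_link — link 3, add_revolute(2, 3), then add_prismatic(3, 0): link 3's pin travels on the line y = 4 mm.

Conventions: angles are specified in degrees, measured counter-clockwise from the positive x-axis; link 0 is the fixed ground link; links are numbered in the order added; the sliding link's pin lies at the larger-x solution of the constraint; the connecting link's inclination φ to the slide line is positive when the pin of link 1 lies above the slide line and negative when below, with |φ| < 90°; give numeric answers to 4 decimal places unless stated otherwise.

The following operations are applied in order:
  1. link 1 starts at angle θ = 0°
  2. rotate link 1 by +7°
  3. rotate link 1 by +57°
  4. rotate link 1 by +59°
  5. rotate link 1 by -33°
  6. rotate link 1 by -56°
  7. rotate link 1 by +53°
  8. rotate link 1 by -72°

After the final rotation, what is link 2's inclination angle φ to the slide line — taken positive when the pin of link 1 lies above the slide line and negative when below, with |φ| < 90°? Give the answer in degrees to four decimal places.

geometry: r = 22 mm, L = 139 mm, e = 4 mm; θ starts at 0°
rotate link 1 by +7°: θ ← 0° +7° = 7°
rotate link 1 by +57°: θ ← 7° +57° = 64°
rotate link 1 by +59°: θ ← 64° +59° = 123°
rotate link 1 by -33°: θ ← 123° -33° = 90°
rotate link 1 by -56°: θ ← 90° -56° = 34°
rotate link 1 by +53°: θ ← 34° +53° = 87°
rotate link 1 by -72°: θ ← 87° -72° = 15°
h = r sin θ − e = 5.694019 − 4 = 1.694019
sin φ = h / L = 1.694019 / 139 = 0.01218719
φ = arcsin(0.01218719) = 0.698292°

0.6983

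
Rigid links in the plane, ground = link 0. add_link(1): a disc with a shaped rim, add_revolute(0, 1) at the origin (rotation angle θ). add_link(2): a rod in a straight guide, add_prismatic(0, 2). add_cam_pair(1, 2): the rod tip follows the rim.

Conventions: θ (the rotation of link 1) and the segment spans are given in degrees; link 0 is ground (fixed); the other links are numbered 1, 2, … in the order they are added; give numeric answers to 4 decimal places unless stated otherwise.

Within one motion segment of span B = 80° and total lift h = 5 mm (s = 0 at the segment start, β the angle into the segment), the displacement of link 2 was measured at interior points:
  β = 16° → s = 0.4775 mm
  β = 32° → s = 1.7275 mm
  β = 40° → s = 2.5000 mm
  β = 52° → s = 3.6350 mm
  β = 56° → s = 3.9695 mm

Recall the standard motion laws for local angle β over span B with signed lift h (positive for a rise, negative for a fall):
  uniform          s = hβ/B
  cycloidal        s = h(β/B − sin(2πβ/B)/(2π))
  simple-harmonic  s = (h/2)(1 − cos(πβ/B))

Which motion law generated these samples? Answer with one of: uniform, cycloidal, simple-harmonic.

candidates at β/B = r: uniform s = h·r (linear in β); cycloidal s = h·(r − sin(2πr)/(2π)); simple-harmonic s = (h/2)(1 − cos(πr))
β=16°: printed 0.4775 | uniform 1.0000, cycloidal 0.2432, simple-harmonic 0.4775
β=32°: printed 1.7275 | uniform 2.0000, cycloidal 1.5323, simple-harmonic 1.7275
β=40°: printed 2.5000 | uniform 2.5000, cycloidal 2.5000, simple-harmonic 2.5000
β=52°: printed 3.6350 | uniform 3.2500, cycloidal 3.8938, simple-harmonic 3.6350
β=56°: printed 3.9695 | uniform 3.5000, cycloidal 4.2568, simple-harmonic 3.9695
only one law matches every sample → simple-harmonic

simple-harmonic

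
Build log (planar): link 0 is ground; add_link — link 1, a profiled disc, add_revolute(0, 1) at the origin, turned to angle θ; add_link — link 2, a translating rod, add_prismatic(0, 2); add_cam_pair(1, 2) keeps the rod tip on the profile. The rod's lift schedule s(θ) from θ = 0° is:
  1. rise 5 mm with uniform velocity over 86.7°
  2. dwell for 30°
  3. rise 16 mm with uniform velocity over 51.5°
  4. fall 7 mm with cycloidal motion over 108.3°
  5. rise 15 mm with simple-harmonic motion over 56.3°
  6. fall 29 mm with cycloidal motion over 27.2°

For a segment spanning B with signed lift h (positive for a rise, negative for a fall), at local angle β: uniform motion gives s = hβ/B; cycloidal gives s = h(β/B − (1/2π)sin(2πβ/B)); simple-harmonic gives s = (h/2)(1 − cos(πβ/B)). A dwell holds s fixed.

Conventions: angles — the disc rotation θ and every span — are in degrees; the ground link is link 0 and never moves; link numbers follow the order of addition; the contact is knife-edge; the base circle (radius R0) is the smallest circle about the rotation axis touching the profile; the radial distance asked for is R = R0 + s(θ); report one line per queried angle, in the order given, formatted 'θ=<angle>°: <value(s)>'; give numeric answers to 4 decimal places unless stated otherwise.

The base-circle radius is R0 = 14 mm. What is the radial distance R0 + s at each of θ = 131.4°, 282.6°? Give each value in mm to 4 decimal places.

seg 1 [0°–86.7°] uniform, h=5: full span → s += 5 → s = 5.0000
seg 2 [86.7°–116.7°] dwell: s stays 5.0000
seg 3 [116.7°–168.2°] uniform, h=16: θ=131.4° here. β=14.7, B=51.5. 16·14.7/51.5 = 4.5670 → s = 9.5670
seg 3 [116.7°–168.2°] uniform, h=16: full span → s += 16 → s = 21.0000
seg 4 [168.2°–276.5°] cycloidal, h=-7: full span → s += -7 → s = 14.0000
seg 5 [276.5°–332.8°] simple-harmonic, h=15: θ=282.6° here. β=6.1, B=56.3. 15/2·(1 − cos(π·0.1083)) = 0.4303 → s = 14.4303
θ=131.4°: R = R0 + s = 14 + 9.5670 = 23.5670
θ=282.6°: R = R0 + s = 14 + 14.4303 = 28.4303

θ=131.4°: 23.5670
θ=282.6°: 28.4303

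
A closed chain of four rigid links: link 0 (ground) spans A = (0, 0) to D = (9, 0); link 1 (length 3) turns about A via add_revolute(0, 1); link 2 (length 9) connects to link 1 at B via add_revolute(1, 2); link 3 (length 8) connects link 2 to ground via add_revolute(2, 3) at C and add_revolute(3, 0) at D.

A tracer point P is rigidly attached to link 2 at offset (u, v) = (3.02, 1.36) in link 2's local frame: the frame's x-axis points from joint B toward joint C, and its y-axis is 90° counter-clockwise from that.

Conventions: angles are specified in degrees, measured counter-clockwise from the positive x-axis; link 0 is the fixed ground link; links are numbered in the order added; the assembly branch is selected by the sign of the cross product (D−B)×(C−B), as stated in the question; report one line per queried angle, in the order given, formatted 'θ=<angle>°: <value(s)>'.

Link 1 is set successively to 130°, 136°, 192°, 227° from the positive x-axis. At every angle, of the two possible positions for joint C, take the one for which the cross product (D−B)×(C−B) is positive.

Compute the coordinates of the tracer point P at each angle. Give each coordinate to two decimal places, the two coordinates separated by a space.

A=(0,0), D=(9.00,0)
θ=130°: B = A + 3.00·(cos130°, sin130°) = (-1.9284, 2.2981)
θ=130°: |BD| = 11.1674
θ=130°: circle(B,9.00) ∩ circle(D,8.00): a=6.3448, h=6.3830
θ=130°:   candidates: C₊=(5.5942,7.2388) cross=71.282; C₋=(2.9671,-5.2540) cross=-71.282
θ=130°:   branch + wants cross > 0 → take C=(5.5942,7.2388) (cross=71.282)
θ=130°: ex = (C−B)/|BC| = (0.8358,0.5490); ey = (-0.5490,0.8358)
θ=130°: P = B + 3.02·ex + 1.36·ey = (-0.1507,5.0928)
θ=136°: B = A + 3.00·(cos136°, sin136°) = (-2.1580, 2.0840)
θ=136°: |BD| = 11.3510
θ=136°: circle(B,9.00) ∩ circle(D,8.00): a=6.4243, h=6.3030
θ=136°:   candidates: C₊=(5.3143,7.1004) cross=71.545; C₋=(2.9999,-5.2914) cross=-71.545
θ=136°:   branch + wants cross > 0 → take C=(5.3143,7.1004) (cross=71.545)
θ=136°: ex = (C−B)/|BC| = (0.8303,0.5574); ey = (-0.5574,0.8303)
θ=136°: P = B + 3.02·ex + 1.36·ey = (-0.4087,4.8964)
θ=192°: B = A + 3.00·(cos192°, sin192°) = (-2.9344, -0.6237)
θ=192°: |BD| = 11.9507
θ=192°: circle(B,9.00) ∩ circle(D,8.00): a=6.6866, h=6.0240
θ=192°:   candidates: C₊=(3.4287,5.7411) cross=71.992; C₋=(4.0575,-6.2906) cross=-71.992
θ=192°:   branch + wants cross > 0 → take C=(3.4287,5.7411) (cross=71.992)
θ=192°: ex = (C−B)/|BC| = (0.7070,0.7072); ey = (-0.7072,0.7070)
θ=192°: P = B + 3.02·ex + 1.36·ey = (-1.7611,2.4736)
θ=227°: B = A + 3.00·(cos227°, sin227°) = (-2.0460, -2.1941)
θ=227°: |BD| = 11.2618
θ=227°: circle(B,9.00) ∩ circle(D,8.00): a=6.3857, h=6.3422
θ=227°:   candidates: C₊=(2.9817,5.2707) cross=71.424; C₋=(5.4529,-7.1706) cross=-71.424
θ=227°:   branch + wants cross > 0 → take C=(2.9817,5.2707) (cross=71.424)
θ=227°: ex = (C−B)/|BC| = (0.5586,0.8294); ey = (-0.8294,0.5586)
θ=227°: P = B + 3.02·ex + 1.36·ey = (-1.4869,1.0705)

θ=130°: -0.15 5.09
θ=136°: -0.41 4.90
θ=192°: -1.76 2.47
θ=227°: -1.49 1.07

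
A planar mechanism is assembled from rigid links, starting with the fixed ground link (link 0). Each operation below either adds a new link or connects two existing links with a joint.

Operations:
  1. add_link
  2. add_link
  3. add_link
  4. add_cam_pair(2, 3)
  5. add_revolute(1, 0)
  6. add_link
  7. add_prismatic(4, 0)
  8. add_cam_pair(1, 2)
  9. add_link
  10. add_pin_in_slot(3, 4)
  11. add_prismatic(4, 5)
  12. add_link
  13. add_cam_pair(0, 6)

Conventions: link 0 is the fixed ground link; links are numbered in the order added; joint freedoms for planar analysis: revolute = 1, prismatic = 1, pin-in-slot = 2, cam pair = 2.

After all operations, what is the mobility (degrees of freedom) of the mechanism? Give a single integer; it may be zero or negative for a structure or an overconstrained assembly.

link 0 = ground. State L|J1|J2 = 1|0|0
+link1  2|0|0
+link2  3|0|0
+link3  4|0|0
C(2,3) f=2→J2  4|0|1
R(1,0) f=1→J1  4|1|1
+link4  5|1|1
P(4,0) f=1→J1  5|2|1
C(1,2) f=2→J2  5|2|2
+link5  6|2|2
PS(3,4) f=2→J2  6|2|3
P(4,5) f=1→J1  6|3|3
+link6  7|3|3
C(0,6) f=2→J2  7|3|4
M = 3(7−1)−2·3−4 = 18−6−4 = 8

M = 8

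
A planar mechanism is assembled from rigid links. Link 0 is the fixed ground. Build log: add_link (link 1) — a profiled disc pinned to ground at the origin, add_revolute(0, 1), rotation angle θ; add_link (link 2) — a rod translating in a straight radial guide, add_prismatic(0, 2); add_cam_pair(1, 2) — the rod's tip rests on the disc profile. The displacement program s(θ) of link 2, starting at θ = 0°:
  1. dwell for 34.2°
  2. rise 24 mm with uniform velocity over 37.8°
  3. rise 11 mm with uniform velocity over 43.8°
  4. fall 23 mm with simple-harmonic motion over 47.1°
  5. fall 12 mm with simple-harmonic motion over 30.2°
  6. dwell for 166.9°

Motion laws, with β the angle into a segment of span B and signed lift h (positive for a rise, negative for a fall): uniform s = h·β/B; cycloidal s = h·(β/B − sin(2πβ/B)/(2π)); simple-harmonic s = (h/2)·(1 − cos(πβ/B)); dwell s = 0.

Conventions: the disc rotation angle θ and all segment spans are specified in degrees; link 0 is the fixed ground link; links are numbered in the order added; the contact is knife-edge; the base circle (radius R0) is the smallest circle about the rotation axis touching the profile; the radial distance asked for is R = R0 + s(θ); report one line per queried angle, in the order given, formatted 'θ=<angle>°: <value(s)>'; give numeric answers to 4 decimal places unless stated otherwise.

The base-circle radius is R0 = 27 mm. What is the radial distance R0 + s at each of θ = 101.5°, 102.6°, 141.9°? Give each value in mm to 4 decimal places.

seg 1 [0°–34.2°] dwell: s stays 0.0000
seg 2 [34.2°–72°] uniform, h=24: full span → s += 24 → s = 24.0000
seg 3 [72°–115.8°] uniform, h=11: θ=101.5° here. β=29.5, B=43.8. 11·29.5/43.8 = 7.4087 → s = 31.4087
seg 3 [72°–115.8°] uniform, h=11: θ=102.6° here. β=30.6, B=43.8. 11·30.6/43.8 = 7.6849 → s = 31.6849
seg 3 [72°–115.8°] uniform, h=11: full span → s += 11 → s = 35.0000
seg 4 [115.8°–162.9°] simple-harmonic, h=-23: θ=141.9° here. β=26.1, B=47.1. -23/2·(1 − cos(π·0.5541)) = -13.4466 → s = 21.5534
θ=101.5°: R = R0 + s = 27 + 31.4087 = 58.4087
θ=102.6°: R = R0 + s = 27 + 31.6849 = 58.6849
θ=141.9°: R = R0 + s = 27 + 21.5534 = 48.5534

θ=101.5°: 58.4087
θ=102.6°: 58.6849
θ=141.9°: 48.5534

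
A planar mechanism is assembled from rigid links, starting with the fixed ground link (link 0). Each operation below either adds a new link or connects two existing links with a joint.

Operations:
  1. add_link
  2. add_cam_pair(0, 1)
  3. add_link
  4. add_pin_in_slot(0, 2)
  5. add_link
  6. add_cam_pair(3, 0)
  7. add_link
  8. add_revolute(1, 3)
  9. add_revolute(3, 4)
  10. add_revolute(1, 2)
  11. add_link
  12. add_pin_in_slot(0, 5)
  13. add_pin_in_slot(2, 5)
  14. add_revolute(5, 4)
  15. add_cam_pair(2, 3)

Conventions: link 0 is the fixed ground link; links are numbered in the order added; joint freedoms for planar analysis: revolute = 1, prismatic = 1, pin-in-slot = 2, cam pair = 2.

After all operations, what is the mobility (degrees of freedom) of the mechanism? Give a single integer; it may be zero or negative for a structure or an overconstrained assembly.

L=1 J1=0 J2=0
add link → L=2 J1=0 J2=0
C@0,1 dof=2 J2 → L=2 J1=0 J2=1
add link → L=3 J1=0 J2=1
PS@0,2 dof=2 J2 → L=3 J1=0 J2=2
add link → L=4 J1=0 J2=2
C@3,0 dof=2 J2 → L=4 J1=0 J2=3
add link → L=5 J1=0 J2=3
R@1,3 dof=1 J1 → L=5 J1=1 J2=3
R@3,4 dof=1 J1 → L=5 J1=2 J2=3
R@1,2 dof=1 J1 → L=5 J1=3 J2=3
add link → L=6 J1=3 J2=3
PS@0,5 dof=2 J2 → L=6 J1=3 J2=4
PS@2,5 dof=2 J2 → L=6 J1=3 J2=5
R@5,4 dof=1 J1 → L=6 J1=4 J2=5
C@2,3 dof=2 J2 → L=6 J1=4 J2=6
M=3(L−1)−2J1−J2=3·5−2·4−6=1

M = 1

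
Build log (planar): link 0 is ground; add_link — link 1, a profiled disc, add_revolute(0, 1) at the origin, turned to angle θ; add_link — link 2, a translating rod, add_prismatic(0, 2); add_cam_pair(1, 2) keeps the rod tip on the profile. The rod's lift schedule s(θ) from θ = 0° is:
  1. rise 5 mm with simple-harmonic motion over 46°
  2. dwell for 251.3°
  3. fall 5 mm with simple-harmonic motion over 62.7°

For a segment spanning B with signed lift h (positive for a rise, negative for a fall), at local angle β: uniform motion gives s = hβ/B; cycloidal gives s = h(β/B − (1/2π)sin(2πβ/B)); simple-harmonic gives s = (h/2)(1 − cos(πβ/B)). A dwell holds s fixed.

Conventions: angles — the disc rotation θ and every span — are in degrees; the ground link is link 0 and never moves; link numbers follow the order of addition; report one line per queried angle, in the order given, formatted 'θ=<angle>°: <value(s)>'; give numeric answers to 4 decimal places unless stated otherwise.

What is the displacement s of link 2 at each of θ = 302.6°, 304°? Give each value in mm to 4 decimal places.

seg 1 [0°–46°] simple-harmonic, h=5: full span → s += 5 → s = 5.0000
seg 2 [46°–297.3°] dwell: s stays 5.0000
seg 3 [297.3°–360°] simple-harmonic, h=-5: θ=302.6° here. β=5.3, B=62.7. -5/2·(1 − cos(π·0.0845)) = -0.0876 → s = 4.9124
seg 3 [297.3°–360°] simple-harmonic, h=-5: θ=304° here. β=6.7, B=62.7. -5/2·(1 − cos(π·0.1069)) = -0.1396 → s = 4.8604

θ=302.6°: 4.9124
θ=304°: 4.8604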